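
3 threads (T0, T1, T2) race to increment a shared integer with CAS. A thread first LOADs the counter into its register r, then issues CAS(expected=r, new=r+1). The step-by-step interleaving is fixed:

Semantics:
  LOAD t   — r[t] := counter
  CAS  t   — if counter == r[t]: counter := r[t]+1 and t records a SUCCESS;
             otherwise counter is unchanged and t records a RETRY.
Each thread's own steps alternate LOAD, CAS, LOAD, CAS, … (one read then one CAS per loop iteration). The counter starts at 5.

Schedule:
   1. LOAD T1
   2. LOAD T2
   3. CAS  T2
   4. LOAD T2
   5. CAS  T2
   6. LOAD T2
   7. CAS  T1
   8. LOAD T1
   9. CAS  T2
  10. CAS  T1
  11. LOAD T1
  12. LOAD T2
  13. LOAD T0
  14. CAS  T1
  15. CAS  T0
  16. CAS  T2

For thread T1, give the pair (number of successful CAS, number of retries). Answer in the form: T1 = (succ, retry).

[1] T1.load  rd  (counter 5, T1.r 5)
[2] T2.load  rd  (counter 5, T2.r 5)
[3] T2.cas  hit  (counter 6, T2.r 5)
[4] T2.load  rd  (counter 6, T2.r 6)
[5] T2.cas  hit  (counter 7, T2.r 6)
[6] T2.load  rd  (counter 7, T2.r 7)
[7] T1.cas  miss  (counter 7, T1.r 5)
[8] T1.load  rd  (counter 7, T1.r 7)
[9] T2.cas  hit  (counter 8, T2.r 7)
[10] T1.cas  miss  (counter 8, T1.r 7)
[11] T1.load  rd  (counter 8, T1.r 8)
[12] T2.load  rd  (counter 8, T2.r 8)
[13] T0.load  rd  (counter 8, T0.r 8)
[14] T1.cas  hit  (counter 9, T1.r 8)
[15] T0.cas  miss  (counter 9, T0.r 8)
[16] T2.cas  miss  (counter 9, T2.r 8)

T1 = (1, 2)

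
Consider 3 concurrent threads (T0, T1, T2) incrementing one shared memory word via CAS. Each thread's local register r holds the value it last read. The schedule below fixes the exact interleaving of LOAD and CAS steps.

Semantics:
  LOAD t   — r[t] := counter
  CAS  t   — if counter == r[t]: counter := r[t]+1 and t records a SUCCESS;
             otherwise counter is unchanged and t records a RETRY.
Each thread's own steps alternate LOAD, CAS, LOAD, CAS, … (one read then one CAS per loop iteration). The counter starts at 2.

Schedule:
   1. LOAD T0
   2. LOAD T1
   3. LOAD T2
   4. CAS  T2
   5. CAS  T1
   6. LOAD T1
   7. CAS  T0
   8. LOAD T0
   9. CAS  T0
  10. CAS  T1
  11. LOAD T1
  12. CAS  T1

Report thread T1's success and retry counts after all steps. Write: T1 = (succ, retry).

T1 = (1, 2)

   1) LOAD T0:  M=2  r_T0=2
   2) LOAD T1:  M=2  r_T1=2
   3) LOAD T2:  M=2  r_T2=2
   4) CAS  T2:  M=3  r_T2=2 ✓
   5) CAS  T1:  M=3  r_T1=2 ✗
   6) LOAD T1:  M=3  r_T1=3
   7) CAS  T0:  M=3  r_T0=2 ✗
   8) LOAD T0:  M=3  r_T0=3
   9) CAS  T0:  M=4  r_T0=3 ✓
  10) CAS  T1:  M=4  r_T1=3 ✗
  11) LOAD T1:  M=4  r_T1=4
  12) CAS  T1:  M=5  r_T1=4 ✓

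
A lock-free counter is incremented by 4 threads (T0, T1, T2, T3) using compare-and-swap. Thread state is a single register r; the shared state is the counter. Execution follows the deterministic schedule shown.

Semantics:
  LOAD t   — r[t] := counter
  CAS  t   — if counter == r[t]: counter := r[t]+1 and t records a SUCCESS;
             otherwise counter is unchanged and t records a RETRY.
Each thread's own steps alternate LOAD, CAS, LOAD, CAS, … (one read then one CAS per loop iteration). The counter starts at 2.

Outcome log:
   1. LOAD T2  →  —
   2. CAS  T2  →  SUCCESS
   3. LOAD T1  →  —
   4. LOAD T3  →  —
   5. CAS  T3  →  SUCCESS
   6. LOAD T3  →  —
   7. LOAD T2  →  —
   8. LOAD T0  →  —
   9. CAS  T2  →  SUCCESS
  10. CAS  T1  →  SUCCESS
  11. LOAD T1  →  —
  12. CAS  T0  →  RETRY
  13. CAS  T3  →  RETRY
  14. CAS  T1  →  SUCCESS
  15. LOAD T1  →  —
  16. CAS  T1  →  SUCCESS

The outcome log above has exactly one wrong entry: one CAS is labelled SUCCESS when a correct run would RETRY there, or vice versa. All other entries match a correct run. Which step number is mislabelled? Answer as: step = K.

Correct run:
1. LOAD T2 → mem=2 r[T2]=2 [LOAD]
2. CAS T2 → mem=3 r[T2]=2 [OK]
3. LOAD T1 → mem=3 r[T1]=3 [LOAD]
4. LOAD T3 → mem=3 r[T3]=3 [LOAD]
5. CAS T3 → mem=4 r[T3]=3 [OK]
6. LOAD T3 → mem=4 r[T3]=4 [LOAD]
7. LOAD T2 → mem=4 r[T2]=4 [LOAD]
8. LOAD T0 → mem=4 r[T0]=4 [LOAD]
9. CAS T2 → mem=5 r[T2]=4 [OK]
10. CAS T1 → mem=5 r[T1]=3 [RETRY]
11. LOAD T1 → mem=5 r[T1]=5 [LOAD]
12. CAS T0 → mem=5 r[T0]=4 [RETRY]
13. CAS T3 → mem=5 r[T3]=4 [RETRY]
14. CAS T1 → mem=6 r[T1]=5 [OK]
15. LOAD T1 → mem=6 r[T1]=6 [LOAD]
16. CAS T1 → mem=7 r[T1]=6 [OK]
Flip is step 10.

step = 10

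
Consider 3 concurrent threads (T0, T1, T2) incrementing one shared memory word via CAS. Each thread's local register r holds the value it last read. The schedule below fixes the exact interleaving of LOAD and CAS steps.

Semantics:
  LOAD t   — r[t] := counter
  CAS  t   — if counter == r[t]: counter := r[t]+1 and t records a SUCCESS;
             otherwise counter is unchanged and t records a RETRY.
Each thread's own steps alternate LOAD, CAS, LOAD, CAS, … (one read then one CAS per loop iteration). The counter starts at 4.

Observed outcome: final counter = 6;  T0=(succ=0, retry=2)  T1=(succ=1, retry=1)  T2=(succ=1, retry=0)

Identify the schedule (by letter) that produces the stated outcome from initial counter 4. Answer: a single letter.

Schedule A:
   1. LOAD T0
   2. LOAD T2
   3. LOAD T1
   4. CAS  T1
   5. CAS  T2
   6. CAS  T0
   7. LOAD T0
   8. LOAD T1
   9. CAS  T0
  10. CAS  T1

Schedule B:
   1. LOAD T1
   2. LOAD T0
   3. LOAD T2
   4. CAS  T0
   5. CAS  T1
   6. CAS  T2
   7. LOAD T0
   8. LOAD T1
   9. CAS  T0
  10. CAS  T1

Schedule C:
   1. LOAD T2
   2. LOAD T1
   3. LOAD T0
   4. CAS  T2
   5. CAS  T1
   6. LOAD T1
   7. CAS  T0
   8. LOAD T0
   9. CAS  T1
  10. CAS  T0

C

Tracing schedule C:
   1) LOAD T2:  M=4  r_T2=4
   2) LOAD T1:  M=4  r_T1=4
   3) LOAD T0:  M=4  r_T0=4
   4) CAS  T2:  M=5  r_T2=4 ✓
   5) CAS  T1:  M=5  r_T1=4 ✗
   6) LOAD T1:  M=5  r_T1=5
   7) CAS  T0:  M=5  r_T0=4 ✗
   8) LOAD T0:  M=5  r_T0=5
   9) CAS  T1:  M=6  r_T1=5 ✓
  10) CAS  T0:  M=6  r_T0=5 ✗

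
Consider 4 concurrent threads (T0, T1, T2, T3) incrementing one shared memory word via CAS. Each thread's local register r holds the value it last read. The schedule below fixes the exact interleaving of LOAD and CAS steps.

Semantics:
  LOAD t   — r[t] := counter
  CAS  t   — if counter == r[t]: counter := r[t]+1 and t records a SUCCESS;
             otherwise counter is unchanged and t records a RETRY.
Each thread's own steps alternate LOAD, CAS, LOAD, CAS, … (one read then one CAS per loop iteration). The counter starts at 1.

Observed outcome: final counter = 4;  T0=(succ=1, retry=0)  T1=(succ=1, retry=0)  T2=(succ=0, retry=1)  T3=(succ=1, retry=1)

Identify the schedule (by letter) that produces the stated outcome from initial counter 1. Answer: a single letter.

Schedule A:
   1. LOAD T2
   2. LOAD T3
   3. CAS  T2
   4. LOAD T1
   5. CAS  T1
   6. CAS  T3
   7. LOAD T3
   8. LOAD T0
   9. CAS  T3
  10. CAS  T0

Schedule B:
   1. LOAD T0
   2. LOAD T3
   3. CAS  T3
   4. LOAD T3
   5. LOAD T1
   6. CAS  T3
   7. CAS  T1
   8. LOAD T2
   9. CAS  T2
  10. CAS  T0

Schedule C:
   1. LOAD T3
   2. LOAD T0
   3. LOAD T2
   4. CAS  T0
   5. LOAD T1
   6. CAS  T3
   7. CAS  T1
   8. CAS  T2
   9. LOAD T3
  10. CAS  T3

C

Tracing schedule C:
#1 T3 reads 1
#2 T0 reads 1
#3 T2 reads 1
#4 T0 CAS(1→2) writes; counter now 2
#5 T1 reads 2
#6 T3 CAS(1→2) fails; counter now 2
#7 T1 CAS(2→3) writes; counter now 3
#8 T2 CAS(1→2) fails; counter now 3
#9 T3 reads 3
#10 T3 CAS(3→4) writes; counter now 4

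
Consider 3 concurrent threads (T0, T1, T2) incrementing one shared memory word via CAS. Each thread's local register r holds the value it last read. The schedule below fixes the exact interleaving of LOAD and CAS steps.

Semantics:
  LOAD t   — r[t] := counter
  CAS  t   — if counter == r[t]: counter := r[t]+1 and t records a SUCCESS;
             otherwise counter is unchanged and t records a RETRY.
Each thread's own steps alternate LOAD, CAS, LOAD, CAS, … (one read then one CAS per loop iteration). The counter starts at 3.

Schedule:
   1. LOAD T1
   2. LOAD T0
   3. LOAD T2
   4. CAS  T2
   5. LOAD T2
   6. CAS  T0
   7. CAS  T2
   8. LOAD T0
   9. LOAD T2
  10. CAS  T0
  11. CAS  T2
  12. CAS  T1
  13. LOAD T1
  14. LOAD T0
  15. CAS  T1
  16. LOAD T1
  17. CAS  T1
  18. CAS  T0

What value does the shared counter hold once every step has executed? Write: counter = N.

T1 LOAD — after: cnt=3, r=3 — load
T0 LOAD — after: cnt=3, r=3 — load
T2 LOAD — after: cnt=3, r=3 — load
T2 CAS — after: cnt=4, r=3 — ok
T2 LOAD — after: cnt=4, r=4 — load
T0 CAS — after: cnt=4, r=3 — retry
T2 CAS — after: cnt=5, r=4 — ok
T0 LOAD — after: cnt=5, r=5 — load
T2 LOAD — after: cnt=5, r=5 — load
T0 CAS — after: cnt=6, r=5 — ok
T2 CAS — after: cnt=6, r=5 — retry
T1 CAS — after: cnt=6, r=3 — retry
T1 LOAD — after: cnt=6, r=6 — load
T0 LOAD — after: cnt=6, r=6 — load
T1 CAS — after: cnt=7, r=6 — ok
T1 LOAD — after: cnt=7, r=7 — load
T1 CAS — after: cnt=8, r=7 — ok
T0 CAS — after: cnt=8, r=6 — retry

counter = 8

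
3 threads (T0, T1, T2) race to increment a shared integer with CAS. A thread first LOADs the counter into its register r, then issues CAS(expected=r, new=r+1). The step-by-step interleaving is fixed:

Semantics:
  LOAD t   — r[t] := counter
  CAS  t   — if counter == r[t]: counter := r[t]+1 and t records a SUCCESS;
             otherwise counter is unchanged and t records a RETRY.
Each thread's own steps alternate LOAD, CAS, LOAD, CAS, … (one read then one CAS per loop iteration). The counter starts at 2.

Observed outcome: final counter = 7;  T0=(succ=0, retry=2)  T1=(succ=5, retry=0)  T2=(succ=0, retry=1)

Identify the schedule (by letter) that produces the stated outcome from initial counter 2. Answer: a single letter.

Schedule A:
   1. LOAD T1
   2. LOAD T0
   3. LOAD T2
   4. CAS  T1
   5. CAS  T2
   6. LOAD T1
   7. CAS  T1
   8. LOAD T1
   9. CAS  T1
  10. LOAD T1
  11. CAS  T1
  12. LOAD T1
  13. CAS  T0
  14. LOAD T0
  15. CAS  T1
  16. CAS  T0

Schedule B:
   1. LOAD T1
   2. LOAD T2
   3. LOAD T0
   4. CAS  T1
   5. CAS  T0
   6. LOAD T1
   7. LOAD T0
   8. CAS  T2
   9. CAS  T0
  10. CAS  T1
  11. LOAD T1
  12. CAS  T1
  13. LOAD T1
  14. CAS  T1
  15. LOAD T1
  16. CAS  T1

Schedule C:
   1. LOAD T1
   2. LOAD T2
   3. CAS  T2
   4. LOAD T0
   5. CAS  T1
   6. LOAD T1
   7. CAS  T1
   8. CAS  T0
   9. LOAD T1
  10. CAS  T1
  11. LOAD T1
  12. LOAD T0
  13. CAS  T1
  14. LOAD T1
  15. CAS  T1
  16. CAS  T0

Run A:
#1 T1 reads 2
#2 T0 reads 2
#3 T2 reads 2
#4 T1 CAS(2→3) writes; counter now 3
#5 T2 CAS(2→3) fails; counter now 3
#6 T1 reads 3
#7 T1 CAS(3→4) writes; counter now 4
#8 T1 reads 4
#9 T1 CAS(4→5) writes; counter now 5
#10 T1 reads 5
#11 T1 CAS(5→6) writes; counter now 6
#12 T1 reads 6
#13 T0 CAS(2→3) fails; counter now 6
#14 T0 reads 6
#15 T1 CAS(6→7) writes; counter now 7
#16 T0 CAS(6→7) fails; counter now 7

A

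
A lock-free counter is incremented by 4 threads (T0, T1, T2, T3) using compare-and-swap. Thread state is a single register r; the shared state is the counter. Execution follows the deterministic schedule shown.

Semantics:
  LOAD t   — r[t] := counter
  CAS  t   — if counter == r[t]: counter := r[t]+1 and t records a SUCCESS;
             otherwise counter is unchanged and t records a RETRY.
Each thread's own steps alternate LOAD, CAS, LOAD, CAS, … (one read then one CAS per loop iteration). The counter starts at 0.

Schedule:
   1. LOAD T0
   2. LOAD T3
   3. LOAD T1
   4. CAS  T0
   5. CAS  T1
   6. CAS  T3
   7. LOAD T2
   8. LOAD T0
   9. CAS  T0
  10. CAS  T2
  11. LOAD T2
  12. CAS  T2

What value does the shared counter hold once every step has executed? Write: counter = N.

#1 T0 reads 0
#2 T3 reads 0
#3 T1 reads 0
#4 T0 CAS(0→1) writes; counter now 1
#5 T1 CAS(0→1) fails; counter now 1
#6 T3 CAS(0→1) fails; counter now 1
#7 T2 reads 1
#8 T0 reads 1
#9 T0 CAS(1→2) writes; counter now 2
#10 T2 CAS(1→2) fails; counter now 2
#11 T2 reads 2
#12 T2 CAS(2→3) writes; counter now 3

counter = 3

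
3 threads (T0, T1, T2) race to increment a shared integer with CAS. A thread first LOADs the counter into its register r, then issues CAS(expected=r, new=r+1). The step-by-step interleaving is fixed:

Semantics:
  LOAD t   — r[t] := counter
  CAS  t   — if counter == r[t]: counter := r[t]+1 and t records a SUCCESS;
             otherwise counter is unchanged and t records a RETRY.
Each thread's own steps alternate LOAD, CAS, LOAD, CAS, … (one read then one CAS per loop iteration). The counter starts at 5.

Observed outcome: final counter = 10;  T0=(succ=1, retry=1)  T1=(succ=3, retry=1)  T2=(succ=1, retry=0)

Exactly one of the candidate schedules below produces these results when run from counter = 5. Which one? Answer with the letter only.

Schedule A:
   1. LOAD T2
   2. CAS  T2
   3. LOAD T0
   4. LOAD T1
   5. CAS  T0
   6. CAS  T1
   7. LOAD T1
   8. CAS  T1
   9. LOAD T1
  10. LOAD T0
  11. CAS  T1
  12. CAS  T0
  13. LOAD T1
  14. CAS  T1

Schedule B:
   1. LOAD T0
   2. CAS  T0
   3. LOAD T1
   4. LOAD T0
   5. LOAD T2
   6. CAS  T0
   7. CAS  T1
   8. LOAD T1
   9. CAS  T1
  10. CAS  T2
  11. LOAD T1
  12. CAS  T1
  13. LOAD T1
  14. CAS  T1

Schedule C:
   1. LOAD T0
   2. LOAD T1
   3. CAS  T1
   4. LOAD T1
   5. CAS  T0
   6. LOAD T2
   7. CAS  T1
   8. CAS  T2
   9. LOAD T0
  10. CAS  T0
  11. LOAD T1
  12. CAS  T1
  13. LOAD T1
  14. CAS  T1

A

Tracing schedule A:
   1) LOAD T2:  M=5  r_T2=5
   2) CAS  T2:  M=6  r_T2=5 ✓
   3) LOAD T0:  M=6  r_T0=6
   4) LOAD T1:  M=6  r_T1=6
   5) CAS  T0:  M=7  r_T0=6 ✓
   6) CAS  T1:  M=7  r_T1=6 ✗
   7) LOAD T1:  M=7  r_T1=7
   8) CAS  T1:  M=8  r_T1=7 ✓
   9) LOAD T1:  M=8  r_T1=8
  10) LOAD T0:  M=8  r_T0=8
  11) CAS  T1:  M=9  r_T1=8 ✓
  12) CAS  T0:  M=9  r_T0=8 ✗
  13) LOAD T1:  M=9  r_T1=9
  14) CAS  T1:  M=10  r_T1=9 ✓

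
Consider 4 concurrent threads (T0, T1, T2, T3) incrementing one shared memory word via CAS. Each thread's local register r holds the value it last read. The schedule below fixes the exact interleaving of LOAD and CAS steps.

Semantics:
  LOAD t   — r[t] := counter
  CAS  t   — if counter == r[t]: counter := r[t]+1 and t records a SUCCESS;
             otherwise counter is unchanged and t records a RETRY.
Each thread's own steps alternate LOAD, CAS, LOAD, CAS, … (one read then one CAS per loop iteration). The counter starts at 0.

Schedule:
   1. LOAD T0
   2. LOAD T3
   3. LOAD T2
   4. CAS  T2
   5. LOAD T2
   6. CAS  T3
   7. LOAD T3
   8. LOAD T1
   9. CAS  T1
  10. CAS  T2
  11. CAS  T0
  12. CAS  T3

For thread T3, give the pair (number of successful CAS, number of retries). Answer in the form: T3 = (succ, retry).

   1) LOAD T0:  M=0  r_T0=0
   2) LOAD T3:  M=0  r_T3=0
   3) LOAD T2:  M=0  r_T2=0
   4) CAS  T2:  M=1  r_T2=0 ✓
   5) LOAD T2:  M=1  r_T2=1
   6) CAS  T3:  M=1  r_T3=0 ✗
   7) LOAD T3:  M=1  r_T3=1
   8) LOAD T1:  M=1  r_T1=1
   9) CAS  T1:  M=2  r_T1=1 ✓
  10) CAS  T2:  M=2  r_T2=1 ✗
  11) CAS  T0:  M=2  r_T0=0 ✗
  12) CAS  T3:  M=2  r_T3=1 ✗

T3 = (0, 2)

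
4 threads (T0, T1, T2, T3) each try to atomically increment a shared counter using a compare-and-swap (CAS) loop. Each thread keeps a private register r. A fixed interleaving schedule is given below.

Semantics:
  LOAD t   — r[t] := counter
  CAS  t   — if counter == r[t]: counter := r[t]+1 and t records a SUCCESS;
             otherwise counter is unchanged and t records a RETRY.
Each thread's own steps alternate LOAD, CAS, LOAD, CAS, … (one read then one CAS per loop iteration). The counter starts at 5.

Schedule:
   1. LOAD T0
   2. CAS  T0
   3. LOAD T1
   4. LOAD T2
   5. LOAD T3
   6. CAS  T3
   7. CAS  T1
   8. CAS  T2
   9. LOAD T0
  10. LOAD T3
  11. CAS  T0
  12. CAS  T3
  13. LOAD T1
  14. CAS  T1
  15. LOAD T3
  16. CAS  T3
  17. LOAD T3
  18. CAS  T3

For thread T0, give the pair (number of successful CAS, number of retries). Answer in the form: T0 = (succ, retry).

T0 = (2, 0)

#1 T0 reads 5
#2 T0 CAS(5→6) writes; counter now 6
#3 T1 reads 6
#4 T2 reads 6
#5 T3 reads 6
#6 T3 CAS(6→7) writes; counter now 7
#7 T1 CAS(6→7) fails; counter now 7
#8 T2 CAS(6→7) fails; counter now 7
#9 T0 reads 7
#10 T3 reads 7
#11 T0 CAS(7→8) writes; counter now 8
#12 T3 CAS(7→8) fails; counter now 8
#13 T1 reads 8
#14 T1 CAS(8→9) writes; counter now 9
#15 T3 reads 9
#16 T3 CAS(9→10) writes; counter now 10
#17 T3 reads 10
#18 T3 CAS(10→11) writes; counter now 11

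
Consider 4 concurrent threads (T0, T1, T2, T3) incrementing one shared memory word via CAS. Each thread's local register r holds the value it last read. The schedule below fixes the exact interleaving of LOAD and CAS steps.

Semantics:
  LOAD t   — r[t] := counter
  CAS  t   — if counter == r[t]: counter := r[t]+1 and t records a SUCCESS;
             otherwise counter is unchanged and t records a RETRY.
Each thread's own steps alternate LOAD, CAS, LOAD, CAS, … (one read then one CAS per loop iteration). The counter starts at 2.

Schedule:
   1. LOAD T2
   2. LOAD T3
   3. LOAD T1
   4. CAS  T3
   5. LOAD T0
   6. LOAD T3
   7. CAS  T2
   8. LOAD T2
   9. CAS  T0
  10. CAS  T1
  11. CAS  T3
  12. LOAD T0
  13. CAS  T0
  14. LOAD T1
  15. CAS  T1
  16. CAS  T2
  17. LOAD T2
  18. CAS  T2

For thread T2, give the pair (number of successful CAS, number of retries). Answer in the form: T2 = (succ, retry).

T2 = (1, 2)

T2 LOAD — after: cnt=2, r=2 — load
T3 LOAD — after: cnt=2, r=2 — load
T1 LOAD — after: cnt=2, r=2 — load
T3 CAS — after: cnt=3, r=2 — ok
T0 LOAD — after: cnt=3, r=3 — load
T3 LOAD — after: cnt=3, r=3 — load
T2 CAS — after: cnt=3, r=2 — retry
T2 LOAD — after: cnt=3, r=3 — load
T0 CAS — after: cnt=4, r=3 — ok
T1 CAS — after: cnt=4, r=2 — retry
T3 CAS — after: cnt=4, r=3 — retry
T0 LOAD — after: cnt=4, r=4 — load
T0 CAS — after: cnt=5, r=4 — ok
T1 LOAD — after: cnt=5, r=5 — load
T1 CAS — after: cnt=6, r=5 — ok
T2 CAS — after: cnt=6, r=3 — retry
T2 LOAD — after: cnt=6, r=6 — load
T2 CAS — after: cnt=7, r=6 — ok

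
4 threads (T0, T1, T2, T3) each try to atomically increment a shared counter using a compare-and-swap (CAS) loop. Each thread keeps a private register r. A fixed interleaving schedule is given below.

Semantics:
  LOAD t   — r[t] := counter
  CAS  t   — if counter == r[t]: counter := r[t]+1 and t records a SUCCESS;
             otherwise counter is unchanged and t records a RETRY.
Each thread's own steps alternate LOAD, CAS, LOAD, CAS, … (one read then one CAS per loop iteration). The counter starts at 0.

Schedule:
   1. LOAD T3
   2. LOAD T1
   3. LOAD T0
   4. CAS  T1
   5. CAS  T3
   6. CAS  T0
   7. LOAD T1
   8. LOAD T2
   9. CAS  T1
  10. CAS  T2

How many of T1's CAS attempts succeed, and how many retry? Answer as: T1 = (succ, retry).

T1 = (2, 0)

T3 LOAD — after: cnt=0, r=0 — load
T1 LOAD — after: cnt=0, r=0 — load
T0 LOAD — after: cnt=0, r=0 — load
T1 CAS — after: cnt=1, r=0 — ok
T3 CAS — after: cnt=1, r=0 — retry
T0 CAS — after: cnt=1, r=0 — retry
T1 LOAD — after: cnt=1, r=1 — load
T2 LOAD — after: cnt=1, r=1 — load
T1 CAS — after: cnt=2, r=1 — ok
T2 CAS — after: cnt=2, r=1 — retry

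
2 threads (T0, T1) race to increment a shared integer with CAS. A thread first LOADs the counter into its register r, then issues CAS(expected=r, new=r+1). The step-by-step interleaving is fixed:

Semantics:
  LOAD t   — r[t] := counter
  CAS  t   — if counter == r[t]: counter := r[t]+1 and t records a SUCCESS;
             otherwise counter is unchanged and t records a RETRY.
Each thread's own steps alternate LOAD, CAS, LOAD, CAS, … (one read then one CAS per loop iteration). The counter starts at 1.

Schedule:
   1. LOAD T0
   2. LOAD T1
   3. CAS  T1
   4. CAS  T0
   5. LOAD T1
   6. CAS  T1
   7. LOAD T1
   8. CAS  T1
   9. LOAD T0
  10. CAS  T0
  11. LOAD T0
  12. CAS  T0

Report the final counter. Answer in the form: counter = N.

counter = 6

[1] T0.load  rd  (counter 1, T0.r 1)
[2] T1.load  rd  (counter 1, T1.r 1)
[3] T1.cas  hit  (counter 2, T1.r 1)
[4] T0.cas  miss  (counter 2, T0.r 1)
[5] T1.load  rd  (counter 2, T1.r 2)
[6] T1.cas  hit  (counter 3, T1.r 2)
[7] T1.load  rd  (counter 3, T1.r 3)
[8] T1.cas  hit  (counter 4, T1.r 3)
[9] T0.load  rd  (counter 4, T0.r 4)
[10] T0.cas  hit  (counter 5, T0.r 4)
[11] T0.load  rd  (counter 5, T0.r 5)
[12] T0.cas  hit  (counter 6, T0.r 5)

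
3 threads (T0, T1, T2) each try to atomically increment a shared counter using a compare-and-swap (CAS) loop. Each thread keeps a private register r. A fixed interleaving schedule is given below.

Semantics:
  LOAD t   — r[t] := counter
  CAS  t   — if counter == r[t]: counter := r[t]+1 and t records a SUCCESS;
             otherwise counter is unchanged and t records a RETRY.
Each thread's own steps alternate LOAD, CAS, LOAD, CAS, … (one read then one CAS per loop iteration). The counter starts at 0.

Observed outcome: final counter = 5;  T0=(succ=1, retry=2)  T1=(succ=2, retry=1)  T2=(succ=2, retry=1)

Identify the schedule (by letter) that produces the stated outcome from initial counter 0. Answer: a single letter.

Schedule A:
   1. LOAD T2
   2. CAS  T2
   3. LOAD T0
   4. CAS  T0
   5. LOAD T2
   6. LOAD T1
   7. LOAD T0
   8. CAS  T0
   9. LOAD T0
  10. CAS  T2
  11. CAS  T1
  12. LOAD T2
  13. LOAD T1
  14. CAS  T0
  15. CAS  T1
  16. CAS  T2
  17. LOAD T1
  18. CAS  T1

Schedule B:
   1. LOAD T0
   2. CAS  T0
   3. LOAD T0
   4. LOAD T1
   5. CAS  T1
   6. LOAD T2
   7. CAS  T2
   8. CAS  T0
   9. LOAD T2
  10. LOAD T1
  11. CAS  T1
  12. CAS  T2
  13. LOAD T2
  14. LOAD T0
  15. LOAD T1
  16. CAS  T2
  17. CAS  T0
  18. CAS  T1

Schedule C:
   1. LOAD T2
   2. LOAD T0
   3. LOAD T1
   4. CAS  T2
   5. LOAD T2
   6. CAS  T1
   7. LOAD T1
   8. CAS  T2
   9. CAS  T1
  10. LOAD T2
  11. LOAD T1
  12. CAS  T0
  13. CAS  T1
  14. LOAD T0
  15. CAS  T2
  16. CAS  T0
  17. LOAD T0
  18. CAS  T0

B

Tracing schedule B:
   1) LOAD T0:  M=0  r_T0=0
   2) CAS  T0:  M=1  r_T0=0 ✓
   3) LOAD T0:  M=1  r_T0=1
   4) LOAD T1:  M=1  r_T1=1
   5) CAS  T1:  M=2  r_T1=1 ✓
   6) LOAD T2:  M=2  r_T2=2
   7) CAS  T2:  M=3  r_T2=2 ✓
   8) CAS  T0:  M=3  r_T0=1 ✗
   9) LOAD T2:  M=3  r_T2=3
  10) LOAD T1:  M=3  r_T1=3
  11) CAS  T1:  M=4  r_T1=3 ✓
  12) CAS  T2:  M=4  r_T2=3 ✗
  13) LOAD T2:  M=4  r_T2=4
  14) LOAD T0:  M=4  r_T0=4
  15) LOAD T1:  M=4  r_T1=4
  16) CAS  T2:  M=5  r_T2=4 ✓
  17) CAS  T0:  M=5  r_T0=4 ✗
  18) CAS  T1:  M=5  r_T1=4 ✗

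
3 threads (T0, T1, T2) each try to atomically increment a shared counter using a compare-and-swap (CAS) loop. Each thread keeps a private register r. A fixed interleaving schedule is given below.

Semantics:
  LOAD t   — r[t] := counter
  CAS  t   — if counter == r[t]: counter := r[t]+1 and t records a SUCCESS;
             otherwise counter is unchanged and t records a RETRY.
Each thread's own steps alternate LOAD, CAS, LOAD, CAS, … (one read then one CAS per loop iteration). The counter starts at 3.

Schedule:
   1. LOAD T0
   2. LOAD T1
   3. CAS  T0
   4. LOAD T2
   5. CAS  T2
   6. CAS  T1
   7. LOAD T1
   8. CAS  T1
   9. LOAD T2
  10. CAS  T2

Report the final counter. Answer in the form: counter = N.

step 1: T0 LOAD ⇒ load; ctr=3 reg=3
step 2: T1 LOAD ⇒ load; ctr=3 reg=3
step 3: T0 CAS ⇒ ok; ctr=4 reg=3
step 4: T2 LOAD ⇒ load; ctr=4 reg=4
step 5: T2 CAS ⇒ ok; ctr=5 reg=4
step 6: T1 CAS ⇒ retry; ctr=5 reg=3
step 7: T1 LOAD ⇒ load; ctr=5 reg=5
step 8: T1 CAS ⇒ ok; ctr=6 reg=5
step 9: T2 LOAD ⇒ load; ctr=6 reg=6
step 10: T2 CAS ⇒ ok; ctr=7 reg=6

counter = 7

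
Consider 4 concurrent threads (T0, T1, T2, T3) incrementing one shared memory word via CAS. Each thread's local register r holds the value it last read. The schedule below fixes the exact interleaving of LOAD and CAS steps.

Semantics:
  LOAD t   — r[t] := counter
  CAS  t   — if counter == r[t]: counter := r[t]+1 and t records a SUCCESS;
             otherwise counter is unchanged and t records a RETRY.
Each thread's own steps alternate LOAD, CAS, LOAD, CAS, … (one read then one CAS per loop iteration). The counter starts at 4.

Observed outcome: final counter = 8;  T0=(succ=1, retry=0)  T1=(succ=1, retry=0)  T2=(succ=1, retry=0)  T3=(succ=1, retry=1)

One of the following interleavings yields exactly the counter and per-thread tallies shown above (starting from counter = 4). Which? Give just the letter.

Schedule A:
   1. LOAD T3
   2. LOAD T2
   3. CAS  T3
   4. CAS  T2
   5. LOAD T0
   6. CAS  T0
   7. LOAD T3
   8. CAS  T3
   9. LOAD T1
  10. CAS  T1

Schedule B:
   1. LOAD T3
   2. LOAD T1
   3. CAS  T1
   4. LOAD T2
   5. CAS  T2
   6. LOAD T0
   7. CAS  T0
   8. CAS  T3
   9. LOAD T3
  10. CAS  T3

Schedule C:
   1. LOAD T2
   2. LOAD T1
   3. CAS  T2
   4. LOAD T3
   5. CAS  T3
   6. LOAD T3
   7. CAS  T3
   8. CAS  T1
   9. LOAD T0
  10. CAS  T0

B

Tracing schedule B:
step 1: T3 LOAD ⇒ load; ctr=4 reg=4
step 2: T1 LOAD ⇒ load; ctr=4 reg=4
step 3: T1 CAS ⇒ ok; ctr=5 reg=4
step 4: T2 LOAD ⇒ load; ctr=5 reg=5
step 5: T2 CAS ⇒ ok; ctr=6 reg=5
step 6: T0 LOAD ⇒ load; ctr=6 reg=6
step 7: T0 CAS ⇒ ok; ctr=7 reg=6
step 8: T3 CAS ⇒ retry; ctr=7 reg=4
step 9: T3 LOAD ⇒ load; ctr=7 reg=7
step 10: T3 CAS ⇒ ok; ctr=8 reg=7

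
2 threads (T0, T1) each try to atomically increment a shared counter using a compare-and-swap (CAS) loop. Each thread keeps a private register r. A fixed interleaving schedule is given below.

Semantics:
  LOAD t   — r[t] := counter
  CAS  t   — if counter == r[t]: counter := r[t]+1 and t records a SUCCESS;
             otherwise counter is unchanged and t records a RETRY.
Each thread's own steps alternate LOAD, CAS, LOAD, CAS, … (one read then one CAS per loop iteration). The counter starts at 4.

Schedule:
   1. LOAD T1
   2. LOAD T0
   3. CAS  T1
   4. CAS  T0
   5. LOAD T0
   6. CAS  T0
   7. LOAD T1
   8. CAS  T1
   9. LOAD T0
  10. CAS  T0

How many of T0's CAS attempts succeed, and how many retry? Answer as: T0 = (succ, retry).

T0 = (2, 1)

[1] T1.load  rd  (counter 4, T1.r 4)
[2] T0.load  rd  (counter 4, T0.r 4)
[3] T1.cas  hit  (counter 5, T1.r 4)
[4] T0.cas  miss  (counter 5, T0.r 4)
[5] T0.load  rd  (counter 5, T0.r 5)
[6] T0.cas  hit  (counter 6, T0.r 5)
[7] T1.load  rd  (counter 6, T1.r 6)
[8] T1.cas  hit  (counter 7, T1.r 6)
[9] T0.load  rd  (counter 7, T0.r 7)
[10] T0.cas  hit  (counter 8, T0.r 7)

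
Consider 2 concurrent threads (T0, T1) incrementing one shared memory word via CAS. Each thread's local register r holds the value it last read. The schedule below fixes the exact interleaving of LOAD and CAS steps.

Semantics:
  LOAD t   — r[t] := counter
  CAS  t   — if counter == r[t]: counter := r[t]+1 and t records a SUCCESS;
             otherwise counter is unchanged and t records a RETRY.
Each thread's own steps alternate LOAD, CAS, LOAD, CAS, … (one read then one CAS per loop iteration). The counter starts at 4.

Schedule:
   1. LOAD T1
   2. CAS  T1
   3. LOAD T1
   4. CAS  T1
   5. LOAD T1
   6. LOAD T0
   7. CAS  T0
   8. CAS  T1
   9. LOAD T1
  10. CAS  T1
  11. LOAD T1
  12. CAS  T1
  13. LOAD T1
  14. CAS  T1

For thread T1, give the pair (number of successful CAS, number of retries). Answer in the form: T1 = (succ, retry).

T1 = (5, 1)

T1 LOAD — after: cnt=4, r=4 — load
T1 CAS — after: cnt=5, r=4 — ok
T1 LOAD — after: cnt=5, r=5 — load
T1 CAS — after: cnt=6, r=5 — ok
T1 LOAD — after: cnt=6, r=6 — load
T0 LOAD — after: cnt=6, r=6 — load
T0 CAS — after: cnt=7, r=6 — ok
T1 CAS — after: cnt=7, r=6 — retry
T1 LOAD — after: cnt=7, r=7 — load
T1 CAS — after: cnt=8, r=7 — ok
T1 LOAD — after: cnt=8, r=8 — load
T1 CAS — after: cnt=9, r=8 — ok
T1 LOAD — after: cnt=9, r=9 — load
T1 CAS — after: cnt=10, r=9 — ok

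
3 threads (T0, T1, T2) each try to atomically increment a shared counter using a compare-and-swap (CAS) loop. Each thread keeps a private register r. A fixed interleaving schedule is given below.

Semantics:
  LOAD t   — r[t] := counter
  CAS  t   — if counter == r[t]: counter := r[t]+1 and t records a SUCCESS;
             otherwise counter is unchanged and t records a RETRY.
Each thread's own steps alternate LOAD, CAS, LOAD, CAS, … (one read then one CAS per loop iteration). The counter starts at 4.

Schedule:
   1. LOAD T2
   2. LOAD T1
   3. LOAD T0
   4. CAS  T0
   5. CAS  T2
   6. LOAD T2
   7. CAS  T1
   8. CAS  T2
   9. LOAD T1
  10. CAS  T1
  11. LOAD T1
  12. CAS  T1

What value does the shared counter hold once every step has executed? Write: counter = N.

[1] T2.load  rd  (counter 4, T2.r 4)
[2] T1.load  rd  (counter 4, T1.r 4)
[3] T0.load  rd  (counter 4, T0.r 4)
[4] T0.cas  hit  (counter 5, T0.r 4)
[5] T2.cas  miss  (counter 5, T2.r 4)
[6] T2.load  rd  (counter 5, T2.r 5)
[7] T1.cas  miss  (counter 5, T1.r 4)
[8] T2.cas  hit  (counter 6, T2.r 5)
[9] T1.load  rd  (counter 6, T1.r 6)
[10] T1.cas  hit  (counter 7, T1.r 6)
[11] T1.load  rd  (counter 7, T1.r 7)
[12] T1.cas  hit  (counter 8, T1.r 7)

counter = 8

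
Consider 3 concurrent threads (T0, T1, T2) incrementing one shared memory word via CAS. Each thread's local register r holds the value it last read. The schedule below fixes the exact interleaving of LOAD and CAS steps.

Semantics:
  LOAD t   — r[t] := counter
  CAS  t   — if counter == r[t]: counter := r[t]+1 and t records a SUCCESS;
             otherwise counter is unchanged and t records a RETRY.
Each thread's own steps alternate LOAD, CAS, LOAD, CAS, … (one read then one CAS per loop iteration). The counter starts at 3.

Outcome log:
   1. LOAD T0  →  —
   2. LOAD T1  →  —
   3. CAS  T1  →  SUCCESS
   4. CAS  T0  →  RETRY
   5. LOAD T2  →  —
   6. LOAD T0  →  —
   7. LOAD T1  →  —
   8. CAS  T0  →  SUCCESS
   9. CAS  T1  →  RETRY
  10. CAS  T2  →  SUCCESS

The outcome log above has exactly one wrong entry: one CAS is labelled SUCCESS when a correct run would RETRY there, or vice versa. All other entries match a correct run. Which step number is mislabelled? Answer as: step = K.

Re-executing:
#1 T0 reads 3
#2 T1 reads 3
#3 T1 CAS(3→4) writes; counter now 4
#4 T0 CAS(3→4) fails; counter now 4
#5 T2 reads 4
#6 T0 reads 4
#7 T1 reads 4
#8 T0 CAS(4→5) writes; counter now 5
#9 T1 CAS(4→5) fails; counter now 5
#10 T2 CAS(4→5) fails; counter now 5
Flip is step 10.

step = 10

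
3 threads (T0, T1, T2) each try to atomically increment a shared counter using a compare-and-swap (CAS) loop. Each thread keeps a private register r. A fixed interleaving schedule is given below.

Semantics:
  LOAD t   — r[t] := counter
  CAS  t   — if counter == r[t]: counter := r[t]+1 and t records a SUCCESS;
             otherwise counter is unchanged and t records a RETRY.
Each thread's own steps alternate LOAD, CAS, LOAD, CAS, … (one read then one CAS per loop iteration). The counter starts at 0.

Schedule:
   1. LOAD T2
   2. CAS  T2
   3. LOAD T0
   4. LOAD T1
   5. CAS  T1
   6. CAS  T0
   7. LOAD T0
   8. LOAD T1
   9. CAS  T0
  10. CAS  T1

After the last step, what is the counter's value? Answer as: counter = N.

counter = 3

[1] T2.load  rd  (counter 0, T2.r 0)
[2] T2.cas  hit  (counter 1, T2.r 0)
[3] T0.load  rd  (counter 1, T0.r 1)
[4] T1.load  rd  (counter 1, T1.r 1)
[5] T1.cas  hit  (counter 2, T1.r 1)
[6] T0.cas  miss  (counter 2, T0.r 1)
[7] T0.load  rd  (counter 2, T0.r 2)
[8] T1.load  rd  (counter 2, T1.r 2)
[9] T0.cas  hit  (counter 3, T0.r 2)
[10] T1.cas  miss  (counter 3, T1.r 2)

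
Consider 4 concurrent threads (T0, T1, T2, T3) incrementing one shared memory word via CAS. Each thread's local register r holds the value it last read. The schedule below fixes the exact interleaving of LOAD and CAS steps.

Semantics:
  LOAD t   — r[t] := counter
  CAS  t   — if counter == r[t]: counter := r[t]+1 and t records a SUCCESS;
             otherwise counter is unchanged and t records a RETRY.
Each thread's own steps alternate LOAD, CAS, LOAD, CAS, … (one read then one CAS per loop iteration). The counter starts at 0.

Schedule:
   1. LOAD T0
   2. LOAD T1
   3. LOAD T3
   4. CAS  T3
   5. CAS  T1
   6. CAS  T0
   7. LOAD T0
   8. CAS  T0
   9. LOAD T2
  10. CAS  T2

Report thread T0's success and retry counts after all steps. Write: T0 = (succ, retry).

T0 = (1, 1)

1. LOAD T0 → mem=0 r[T0]=0 [LOAD]
2. LOAD T1 → mem=0 r[T1]=0 [LOAD]
3. LOAD T3 → mem=0 r[T3]=0 [LOAD]
4. CAS T3 → mem=1 r[T3]=0 [OK]
5. CAS T1 → mem=1 r[T1]=0 [RETRY]
6. CAS T0 → mem=1 r[T0]=0 [RETRY]
7. LOAD T0 → mem=1 r[T0]=1 [LOAD]
8. CAS T0 → mem=2 r[T0]=1 [OK]
9. LOAD T2 → mem=2 r[T2]=2 [LOAD]
10. CAS T2 → mem=3 r[T2]=2 [OK]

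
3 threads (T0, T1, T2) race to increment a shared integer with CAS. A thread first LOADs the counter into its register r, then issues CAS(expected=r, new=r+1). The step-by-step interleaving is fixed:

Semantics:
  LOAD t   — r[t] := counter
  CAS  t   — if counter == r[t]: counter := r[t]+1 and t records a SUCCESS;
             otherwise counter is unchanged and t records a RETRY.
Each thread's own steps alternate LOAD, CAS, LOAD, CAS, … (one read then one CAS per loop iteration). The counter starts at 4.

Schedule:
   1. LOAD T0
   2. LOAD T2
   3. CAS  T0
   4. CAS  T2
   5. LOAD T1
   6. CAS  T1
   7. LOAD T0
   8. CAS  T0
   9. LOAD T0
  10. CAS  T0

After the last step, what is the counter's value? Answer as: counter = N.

   1) LOAD T0:  M=4  r_T0=4
   2) LOAD T2:  M=4  r_T2=4
   3) CAS  T0:  M=5  r_T0=4 ✓
   4) CAS  T2:  M=5  r_T2=4 ✗
   5) LOAD T1:  M=5  r_T1=5
   6) CAS  T1:  M=6  r_T1=5 ✓
   7) LOAD T0:  M=6  r_T0=6
   8) CAS  T0:  M=7  r_T0=6 ✓
   9) LOAD T0:  M=7  r_T0=7
  10) CAS  T0:  M=8  r_T0=7 ✓

counter = 8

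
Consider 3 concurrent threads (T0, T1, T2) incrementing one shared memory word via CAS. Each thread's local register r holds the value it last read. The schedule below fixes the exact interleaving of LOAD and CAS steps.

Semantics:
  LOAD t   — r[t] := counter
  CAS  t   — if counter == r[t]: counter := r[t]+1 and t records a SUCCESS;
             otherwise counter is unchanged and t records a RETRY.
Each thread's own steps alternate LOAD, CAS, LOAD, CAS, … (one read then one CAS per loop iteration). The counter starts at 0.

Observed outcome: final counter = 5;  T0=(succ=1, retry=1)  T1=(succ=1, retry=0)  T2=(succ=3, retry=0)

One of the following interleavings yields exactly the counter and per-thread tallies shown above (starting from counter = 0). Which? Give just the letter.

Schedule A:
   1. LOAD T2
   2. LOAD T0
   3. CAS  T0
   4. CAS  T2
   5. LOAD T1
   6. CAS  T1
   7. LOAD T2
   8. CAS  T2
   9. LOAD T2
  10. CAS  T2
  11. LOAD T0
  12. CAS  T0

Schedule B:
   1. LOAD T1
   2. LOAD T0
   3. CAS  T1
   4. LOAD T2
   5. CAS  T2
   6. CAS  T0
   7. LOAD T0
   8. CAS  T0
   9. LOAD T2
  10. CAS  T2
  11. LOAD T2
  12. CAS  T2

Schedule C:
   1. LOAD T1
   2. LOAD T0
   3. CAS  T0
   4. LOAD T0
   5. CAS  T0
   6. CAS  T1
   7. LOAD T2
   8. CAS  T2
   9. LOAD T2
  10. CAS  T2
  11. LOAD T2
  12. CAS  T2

B

Run B:
[1] T1.load  rd  (counter 0, T1.r 0)
[2] T0.load  rd  (counter 0, T0.r 0)
[3] T1.cas  hit  (counter 1, T1.r 0)
[4] T2.load  rd  (counter 1, T2.r 1)
[5] T2.cas  hit  (counter 2, T2.r 1)
[6] T0.cas  miss  (counter 2, T0.r 0)
[7] T0.load  rd  (counter 2, T0.r 2)
[8] T0.cas  hit  (counter 3, T0.r 2)
[9] T2.load  rd  (counter 3, T2.r 3)
[10] T2.cas  hit  (counter 4, T2.r 3)
[11] T2.load  rd  (counter 4, T2.r 4)
[12] T2.cas  hit  (counter 5, T2.r 4)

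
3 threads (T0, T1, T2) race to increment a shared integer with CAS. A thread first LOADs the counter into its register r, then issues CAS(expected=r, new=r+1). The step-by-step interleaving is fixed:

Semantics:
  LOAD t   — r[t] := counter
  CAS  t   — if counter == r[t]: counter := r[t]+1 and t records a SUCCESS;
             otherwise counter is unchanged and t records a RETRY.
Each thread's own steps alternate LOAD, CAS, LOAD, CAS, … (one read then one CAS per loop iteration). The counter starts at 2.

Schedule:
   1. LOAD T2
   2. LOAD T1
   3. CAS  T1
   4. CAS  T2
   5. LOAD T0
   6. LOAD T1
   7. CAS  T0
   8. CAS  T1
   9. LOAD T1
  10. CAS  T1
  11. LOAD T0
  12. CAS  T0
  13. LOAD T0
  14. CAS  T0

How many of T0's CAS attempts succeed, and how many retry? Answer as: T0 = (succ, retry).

[1] T2.load  rd  (counter 2, T2.r 2)
[2] T1.load  rd  (counter 2, T1.r 2)
[3] T1.cas  hit  (counter 3, T1.r 2)
[4] T2.cas  miss  (counter 3, T2.r 2)
[5] T0.load  rd  (counter 3, T0.r 3)
[6] T1.load  rd  (counter 3, T1.r 3)
[7] T0.cas  hit  (counter 4, T0.r 3)
[8] T1.cas  miss  (counter 4, T1.r 3)
[9] T1.load  rd  (counter 4, T1.r 4)
[10] T1.cas  hit  (counter 5, T1.r 4)
[11] T0.load  rd  (counter 5, T0.r 5)
[12] T0.cas  hit  (counter 6, T0.r 5)
[13] T0.load  rd  (counter 6, T0.r 6)
[14] T0.cas  hit  (counter 7, T0.r 6)

T0 = (3, 0)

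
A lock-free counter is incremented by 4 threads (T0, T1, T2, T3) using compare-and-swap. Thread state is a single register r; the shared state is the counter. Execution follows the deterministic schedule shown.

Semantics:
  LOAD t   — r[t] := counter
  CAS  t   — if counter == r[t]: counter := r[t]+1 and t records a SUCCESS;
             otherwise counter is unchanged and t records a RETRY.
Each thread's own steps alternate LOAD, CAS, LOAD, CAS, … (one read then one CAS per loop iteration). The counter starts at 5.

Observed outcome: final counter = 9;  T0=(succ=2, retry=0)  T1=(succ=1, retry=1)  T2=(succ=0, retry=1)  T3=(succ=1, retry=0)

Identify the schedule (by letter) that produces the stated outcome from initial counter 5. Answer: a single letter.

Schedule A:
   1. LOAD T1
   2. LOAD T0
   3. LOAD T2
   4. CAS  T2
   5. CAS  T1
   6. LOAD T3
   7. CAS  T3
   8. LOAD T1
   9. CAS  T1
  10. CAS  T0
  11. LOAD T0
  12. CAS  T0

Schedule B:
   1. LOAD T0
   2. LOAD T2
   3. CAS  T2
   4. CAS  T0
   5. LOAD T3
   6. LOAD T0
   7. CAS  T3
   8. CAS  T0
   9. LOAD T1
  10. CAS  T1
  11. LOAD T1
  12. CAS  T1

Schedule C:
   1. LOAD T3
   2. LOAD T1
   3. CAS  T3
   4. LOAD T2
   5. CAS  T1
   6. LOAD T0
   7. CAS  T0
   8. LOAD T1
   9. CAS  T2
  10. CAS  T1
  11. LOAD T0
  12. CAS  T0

Simulating candidate C:
1. LOAD T3 → mem=5 r[T3]=5 [LOAD]
2. LOAD T1 → mem=5 r[T1]=5 [LOAD]
3. CAS T3 → mem=6 r[T3]=5 [OK]
4. LOAD T2 → mem=6 r[T2]=6 [LOAD]
5. CAS T1 → mem=6 r[T1]=5 [RETRY]
6. LOAD T0 → mem=6 r[T0]=6 [LOAD]
7. CAS T0 → mem=7 r[T0]=6 [OK]
8. LOAD T1 → mem=7 r[T1]=7 [LOAD]
9. CAS T2 → mem=7 r[T2]=6 [RETRY]
10. CAS T1 → mem=8 r[T1]=7 [OK]
11. LOAD T0 → mem=8 r[T0]=8 [LOAD]
12. CAS T0 → mem=9 r[T0]=8 [OK]

C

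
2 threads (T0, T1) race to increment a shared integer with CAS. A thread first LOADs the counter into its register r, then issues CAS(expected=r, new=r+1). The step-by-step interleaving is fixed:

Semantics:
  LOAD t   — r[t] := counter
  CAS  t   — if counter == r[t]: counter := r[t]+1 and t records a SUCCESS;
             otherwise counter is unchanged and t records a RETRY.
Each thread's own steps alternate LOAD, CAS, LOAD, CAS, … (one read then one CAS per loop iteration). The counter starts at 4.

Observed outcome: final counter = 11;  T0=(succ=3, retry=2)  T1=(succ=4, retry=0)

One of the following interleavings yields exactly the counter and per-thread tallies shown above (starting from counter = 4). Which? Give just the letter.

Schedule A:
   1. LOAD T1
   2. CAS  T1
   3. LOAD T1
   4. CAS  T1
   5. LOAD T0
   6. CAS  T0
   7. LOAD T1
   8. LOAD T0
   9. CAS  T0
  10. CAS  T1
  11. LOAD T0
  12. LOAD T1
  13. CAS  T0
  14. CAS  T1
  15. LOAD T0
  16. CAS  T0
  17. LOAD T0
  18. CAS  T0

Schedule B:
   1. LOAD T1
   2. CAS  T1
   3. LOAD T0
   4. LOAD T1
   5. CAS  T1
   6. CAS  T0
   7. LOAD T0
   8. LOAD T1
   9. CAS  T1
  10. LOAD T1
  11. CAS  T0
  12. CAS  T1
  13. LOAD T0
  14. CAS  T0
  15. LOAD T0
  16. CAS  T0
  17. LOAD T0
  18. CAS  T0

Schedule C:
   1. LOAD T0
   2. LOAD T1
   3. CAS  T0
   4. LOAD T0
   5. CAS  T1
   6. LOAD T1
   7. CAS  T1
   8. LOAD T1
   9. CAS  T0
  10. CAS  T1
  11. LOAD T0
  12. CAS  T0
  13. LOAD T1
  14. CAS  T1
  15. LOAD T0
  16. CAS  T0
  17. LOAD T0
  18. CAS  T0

B

Run B:
1. LOAD T1 → mem=4 r[T1]=4 [LOAD]
2. CAS T1 → mem=5 r[T1]=4 [OK]
3. LOAD T0 → mem=5 r[T0]=5 [LOAD]
4. LOAD T1 → mem=5 r[T1]=5 [LOAD]
5. CAS T1 → mem=6 r[T1]=5 [OK]
6. CAS T0 → mem=6 r[T0]=5 [RETRY]
7. LOAD T0 → mem=6 r[T0]=6 [LOAD]
8. LOAD T1 → mem=6 r[T1]=6 [LOAD]
9. CAS T1 → mem=7 r[T1]=6 [OK]
10. LOAD T1 → mem=7 r[T1]=7 [LOAD]
11. CAS T0 → mem=7 r[T0]=6 [RETRY]
12. CAS T1 → mem=8 r[T1]=7 [OK]
13. LOAD T0 → mem=8 r[T0]=8 [LOAD]
14. CAS T0 → mem=9 r[T0]=8 [OK]
15. LOAD T0 → mem=9 r[T0]=9 [LOAD]
16. CAS T0 → mem=10 r[T0]=9 [OK]
17. LOAD T0 → mem=10 r[T0]=10 [LOAD]
18. CAS T0 → mem=11 r[T0]=10 [OK]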